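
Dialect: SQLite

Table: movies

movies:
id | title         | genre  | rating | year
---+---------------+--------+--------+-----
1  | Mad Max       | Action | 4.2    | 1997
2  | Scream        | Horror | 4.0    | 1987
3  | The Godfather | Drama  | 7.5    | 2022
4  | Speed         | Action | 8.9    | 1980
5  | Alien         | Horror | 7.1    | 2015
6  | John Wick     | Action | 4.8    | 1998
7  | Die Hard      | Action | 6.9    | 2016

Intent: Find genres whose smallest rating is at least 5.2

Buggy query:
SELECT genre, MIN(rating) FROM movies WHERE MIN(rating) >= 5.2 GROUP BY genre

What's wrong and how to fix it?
Bug: Aggregates like MIN are computed per group after WHERE runs

Fix: Replace WHERE with HAVING after the GROUP BY

Corrected query:
SELECT genre, MIN(rating) FROM movies GROUP BY genre HAVING MIN(rating) >= 5.2

Result:
genre | MIN(rating)
------+------------
Drama | 7.5        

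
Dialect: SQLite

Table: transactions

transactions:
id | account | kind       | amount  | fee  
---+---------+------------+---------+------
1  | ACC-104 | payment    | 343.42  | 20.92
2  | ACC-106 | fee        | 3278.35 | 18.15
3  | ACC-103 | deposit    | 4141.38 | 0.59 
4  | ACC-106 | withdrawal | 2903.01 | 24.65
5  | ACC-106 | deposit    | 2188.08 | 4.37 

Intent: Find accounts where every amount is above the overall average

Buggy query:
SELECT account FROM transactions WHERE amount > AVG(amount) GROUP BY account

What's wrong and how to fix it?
Bug: AVG() is an aggregate; it can't sit directly in WHERE

Fix: Use a subquery for AVG and a HAVING MIN(...) filter so the condition holds for every row in the group

Corrected query:
SELECT account FROM transactions GROUP BY account HAVING MIN(amount) > (SELECT AVG(amount) FROM transactions)

Result:
account
-------
ACC-103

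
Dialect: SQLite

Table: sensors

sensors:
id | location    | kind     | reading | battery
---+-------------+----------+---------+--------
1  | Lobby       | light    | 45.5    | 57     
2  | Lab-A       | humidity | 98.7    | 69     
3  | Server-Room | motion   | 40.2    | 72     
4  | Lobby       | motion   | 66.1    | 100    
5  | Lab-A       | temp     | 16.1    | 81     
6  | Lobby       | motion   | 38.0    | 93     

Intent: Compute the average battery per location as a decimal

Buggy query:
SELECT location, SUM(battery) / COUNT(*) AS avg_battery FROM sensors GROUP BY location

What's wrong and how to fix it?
Bug: SUM(battery) and COUNT(*) are both integers; the division truncates the fractional part

Fix: Multiply by 1.0 (or CAST to REAL) to force floating-point division

Corrected query:
SELECT location, SUM(battery) * 1.0 / COUNT(*) AS avg_battery FROM sensors GROUP BY location

Result:
location    | avg_battery
------------+------------
Lab-A       | 75         
Lobby       | 83.333333  
Server-Room | 72         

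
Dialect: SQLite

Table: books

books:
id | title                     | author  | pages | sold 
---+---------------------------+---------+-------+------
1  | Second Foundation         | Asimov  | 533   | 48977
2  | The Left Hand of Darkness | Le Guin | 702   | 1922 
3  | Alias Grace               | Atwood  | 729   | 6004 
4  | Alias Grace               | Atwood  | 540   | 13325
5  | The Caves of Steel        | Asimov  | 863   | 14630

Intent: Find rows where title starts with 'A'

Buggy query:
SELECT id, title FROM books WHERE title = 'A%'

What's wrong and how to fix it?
Bug: '=' compares the literal string including the % character; pattern matching needs LIKE

Fix: Use LIKE for wildcard pattern matching

Corrected query:
SELECT id, title FROM books WHERE title LIKE 'A%'

Result:
id | title      
---+------------
3  | Alias Grace
4  | Alias Grace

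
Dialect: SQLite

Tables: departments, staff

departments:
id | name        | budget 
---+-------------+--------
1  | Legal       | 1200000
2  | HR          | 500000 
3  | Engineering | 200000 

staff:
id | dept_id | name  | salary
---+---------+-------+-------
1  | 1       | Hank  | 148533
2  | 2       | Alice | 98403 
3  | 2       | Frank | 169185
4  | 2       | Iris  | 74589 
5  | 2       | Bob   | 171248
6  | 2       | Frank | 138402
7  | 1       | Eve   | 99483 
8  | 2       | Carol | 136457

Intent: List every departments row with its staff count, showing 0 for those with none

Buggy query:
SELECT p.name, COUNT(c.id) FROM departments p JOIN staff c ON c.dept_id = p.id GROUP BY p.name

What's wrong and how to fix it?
Bug: An inner join excludes parents with zero children

Fix: Switch to LEFT JOIN to retain unmatched parent rows

Corrected query:
SELECT p.name, COUNT(c.id) FROM departments p LEFT JOIN staff c ON c.dept_id = p.id GROUP BY p.name

Result:
name        | COUNT(c.id)
------------+------------
Engineering | 0          
HR          | 6          
Legal       | 2          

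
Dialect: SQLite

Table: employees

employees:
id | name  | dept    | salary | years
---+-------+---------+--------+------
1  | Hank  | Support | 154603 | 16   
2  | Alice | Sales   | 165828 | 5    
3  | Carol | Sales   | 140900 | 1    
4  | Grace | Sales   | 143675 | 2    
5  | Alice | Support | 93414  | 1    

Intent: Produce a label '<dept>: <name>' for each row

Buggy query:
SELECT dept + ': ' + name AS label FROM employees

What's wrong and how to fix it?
Bug: SQLite uses || for string concatenation; + coerces text to numbers (yielding 0)

Fix: Replace + with || to concatenate text

Corrected query:
SELECT dept || ': ' || name AS label FROM employees

Result:
label         
--------------
Support: Hank 
Sales: Alice  
Sales: Carol  
Sales: Grace  
Support: Alice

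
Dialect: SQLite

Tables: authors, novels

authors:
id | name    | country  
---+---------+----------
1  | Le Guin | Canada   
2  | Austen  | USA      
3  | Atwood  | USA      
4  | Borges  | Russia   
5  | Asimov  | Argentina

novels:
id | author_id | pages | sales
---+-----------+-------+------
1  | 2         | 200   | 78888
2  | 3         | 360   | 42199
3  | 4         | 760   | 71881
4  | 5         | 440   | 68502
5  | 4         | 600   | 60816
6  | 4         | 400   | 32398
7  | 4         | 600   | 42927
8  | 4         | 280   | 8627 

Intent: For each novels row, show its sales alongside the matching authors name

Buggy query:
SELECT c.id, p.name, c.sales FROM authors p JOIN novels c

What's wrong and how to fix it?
Bug: JOIN with no ON clause produces a cartesian product; every novels row pairs with every authors row

Fix: Specify the join condition linking the foreign key to the parent id

Corrected query:
SELECT c.id, p.name, c.sales FROM authors p JOIN novels c ON c.author_id = p.id

Result:
id | name   | sales
---+--------+------
1  | Austen | 78888
2  | Atwood | 42199
3  | Borges | 71881
4  | Asimov | 68502
5  | Borges | 60816
6  | Borges | 32398
7  | Borges | 42927
8  | Borges | 8627 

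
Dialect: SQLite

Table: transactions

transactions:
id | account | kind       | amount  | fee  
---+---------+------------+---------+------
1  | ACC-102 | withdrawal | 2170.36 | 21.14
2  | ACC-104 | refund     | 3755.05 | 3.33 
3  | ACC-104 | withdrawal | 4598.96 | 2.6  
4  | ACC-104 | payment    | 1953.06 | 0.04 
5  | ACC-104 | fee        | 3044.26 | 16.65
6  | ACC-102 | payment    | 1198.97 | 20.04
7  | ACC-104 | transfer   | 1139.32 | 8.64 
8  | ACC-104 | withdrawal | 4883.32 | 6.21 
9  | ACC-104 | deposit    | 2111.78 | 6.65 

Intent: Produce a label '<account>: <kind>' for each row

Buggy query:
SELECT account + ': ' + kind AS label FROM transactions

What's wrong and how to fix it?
Bug: '+' is numeric addition; on text columns SQLite converts them to 0 instead of concatenating

Fix: Use the || operator for string concatenation

Corrected query:
SELECT account || ': ' || kind AS label FROM transactions

Result:
label              
-------------------
ACC-102: withdrawal
ACC-104: refund    
ACC-104: withdrawal
ACC-104: payment   
ACC-104: fee       
ACC-102: payment   
ACC-104: transfer  
ACC-104: withdrawal
ACC-104: deposit   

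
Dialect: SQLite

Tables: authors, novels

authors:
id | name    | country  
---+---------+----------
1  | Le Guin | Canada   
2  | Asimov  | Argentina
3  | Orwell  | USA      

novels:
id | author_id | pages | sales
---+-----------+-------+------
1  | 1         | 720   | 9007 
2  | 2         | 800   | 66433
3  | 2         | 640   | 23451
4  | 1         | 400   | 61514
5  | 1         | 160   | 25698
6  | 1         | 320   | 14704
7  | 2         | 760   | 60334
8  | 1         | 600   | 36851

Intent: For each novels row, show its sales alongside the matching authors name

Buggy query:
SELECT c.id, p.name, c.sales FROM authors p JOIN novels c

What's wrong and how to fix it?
Bug: JOIN with no ON clause produces a cartesian product; every novels row pairs with every authors row

Fix: Specify the join condition linking the foreign key to the parent id

Corrected query:
SELECT c.id, p.name, c.sales FROM authors p JOIN novels c ON c.author_id = p.id

Result:
id | name    | sales
---+---------+------
1  | Le Guin | 9007 
2  | Asimov  | 66433
3  | Asimov  | 23451
4  | Le Guin | 61514
5  | Le Guin | 25698
6  | Le Guin | 14704
7  | Asimov  | 60334
8  | Le Guin | 36851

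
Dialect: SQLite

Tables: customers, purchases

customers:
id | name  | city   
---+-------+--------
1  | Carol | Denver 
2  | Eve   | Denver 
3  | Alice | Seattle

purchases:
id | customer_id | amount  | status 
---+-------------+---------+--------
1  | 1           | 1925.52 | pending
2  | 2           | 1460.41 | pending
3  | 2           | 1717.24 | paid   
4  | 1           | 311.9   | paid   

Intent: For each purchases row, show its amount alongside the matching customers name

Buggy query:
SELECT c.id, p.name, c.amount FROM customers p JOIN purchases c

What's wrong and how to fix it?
Bug: Missing join condition: each purchases row is matched to all customers rows instead of just its own

Fix: Add ON c.customer_id = p.id to the JOIN

Corrected query:
SELECT c.id, p.name, c.amount FROM customers p JOIN purchases c ON c.customer_id = p.id

Result:
id | name  | amount 
---+-------+--------
1  | Carol | 1925.52
2  | Eve   | 1460.41
3  | Eve   | 1717.24
4  | Carol | 311.9  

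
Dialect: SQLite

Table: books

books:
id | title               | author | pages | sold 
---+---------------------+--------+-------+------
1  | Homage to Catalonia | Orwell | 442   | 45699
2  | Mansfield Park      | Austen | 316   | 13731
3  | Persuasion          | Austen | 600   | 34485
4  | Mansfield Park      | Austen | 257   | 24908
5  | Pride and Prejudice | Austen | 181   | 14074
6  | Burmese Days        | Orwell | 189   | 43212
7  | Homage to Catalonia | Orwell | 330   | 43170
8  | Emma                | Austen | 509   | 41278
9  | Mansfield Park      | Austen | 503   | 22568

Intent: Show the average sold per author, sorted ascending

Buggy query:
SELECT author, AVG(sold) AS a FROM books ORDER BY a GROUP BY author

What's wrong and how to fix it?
Bug: GROUP BY must precede ORDER BY

Fix: Reorder: SELECT … FROM … GROUP BY … ORDER BY …

Corrected query:
SELECT author, AVG(sold) AS a FROM books GROUP BY author ORDER BY a

Result:
author | a    
-------+------
Austen | 25174
Orwell | 44027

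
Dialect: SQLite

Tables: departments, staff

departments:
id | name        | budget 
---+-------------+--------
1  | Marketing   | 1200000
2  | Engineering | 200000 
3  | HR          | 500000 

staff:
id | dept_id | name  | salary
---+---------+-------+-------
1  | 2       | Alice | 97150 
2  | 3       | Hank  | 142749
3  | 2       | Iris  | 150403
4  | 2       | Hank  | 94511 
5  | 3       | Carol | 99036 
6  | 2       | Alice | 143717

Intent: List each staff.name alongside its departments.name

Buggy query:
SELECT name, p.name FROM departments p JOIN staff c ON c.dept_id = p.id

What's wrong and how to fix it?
Bug: 'name' exists in both joined tables, so the database can't tell which one is meant

Fix: Qualify the column with its table alias (c.name)

Corrected query:
SELECT c.name, p.name FROM departments p JOIN staff c ON c.dept_id = p.id

Result:
name  | name       
------+------------
Alice | Engineering
Hank  | HR         
Iris  | Engineering
Hank  | Engineering
Carol | HR         
Alice | Engineering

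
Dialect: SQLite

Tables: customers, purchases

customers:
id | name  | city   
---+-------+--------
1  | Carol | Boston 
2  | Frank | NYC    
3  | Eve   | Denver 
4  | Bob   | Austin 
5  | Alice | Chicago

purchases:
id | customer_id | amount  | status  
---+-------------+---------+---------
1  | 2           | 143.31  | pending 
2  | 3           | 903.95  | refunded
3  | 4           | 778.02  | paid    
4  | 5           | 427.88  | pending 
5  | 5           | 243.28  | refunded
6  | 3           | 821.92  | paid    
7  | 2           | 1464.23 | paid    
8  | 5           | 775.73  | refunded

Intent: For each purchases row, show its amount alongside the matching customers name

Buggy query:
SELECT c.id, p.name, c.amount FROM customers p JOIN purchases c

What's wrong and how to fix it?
Bug: Missing join condition: each purchases row is matched to all customers rows instead of just its own

Fix: Add ON c.customer_id = p.id to the JOIN

Corrected query:
SELECT c.id, p.name, c.amount FROM customers p JOIN purchases c ON c.customer_id = p.id

Result:
id | name  | amount 
---+-------+--------
1  | Frank | 143.31 
2  | Eve   | 903.95 
3  | Bob   | 778.02 
4  | Alice | 427.88 
5  | Alice | 243.28 
6  | Eve   | 821.92 
7  | Frank | 1464.23
8  | Alice | 775.73 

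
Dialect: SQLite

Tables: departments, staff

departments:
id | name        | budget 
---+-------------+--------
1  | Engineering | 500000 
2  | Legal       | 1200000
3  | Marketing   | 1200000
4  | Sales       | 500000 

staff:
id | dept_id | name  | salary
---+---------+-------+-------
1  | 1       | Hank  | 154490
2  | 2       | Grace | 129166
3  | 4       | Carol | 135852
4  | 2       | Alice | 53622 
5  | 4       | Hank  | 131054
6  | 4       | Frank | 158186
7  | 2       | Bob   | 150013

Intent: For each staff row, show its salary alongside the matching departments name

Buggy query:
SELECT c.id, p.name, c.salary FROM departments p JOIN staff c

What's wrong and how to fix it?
Bug: Missing join condition: each staff row is matched to all departments rows instead of just its own

Fix: Specify the join condition linking the foreign key to the parent id

Corrected query:
SELECT c.id, p.name, c.salary FROM departments p JOIN staff c ON c.dept_id = p.id

Result:
id | name        | salary
---+-------------+-------
1  | Engineering | 154490
2  | Legal       | 129166
3  | Sales       | 135852
4  | Legal       | 53622 
5  | Sales       | 131054
6  | Sales       | 158186
7  | Legal       | 150013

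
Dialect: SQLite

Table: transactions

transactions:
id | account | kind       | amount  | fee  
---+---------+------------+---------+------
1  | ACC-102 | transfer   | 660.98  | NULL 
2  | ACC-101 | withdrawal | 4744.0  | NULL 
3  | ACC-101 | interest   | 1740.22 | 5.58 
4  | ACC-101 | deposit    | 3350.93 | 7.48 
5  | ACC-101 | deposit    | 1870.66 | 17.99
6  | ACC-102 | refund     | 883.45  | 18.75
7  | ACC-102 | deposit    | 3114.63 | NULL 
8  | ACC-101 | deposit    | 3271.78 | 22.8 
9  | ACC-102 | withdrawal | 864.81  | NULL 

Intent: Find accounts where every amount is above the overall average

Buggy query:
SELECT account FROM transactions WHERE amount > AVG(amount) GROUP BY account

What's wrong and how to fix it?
Bug: AVG() is an aggregate; it can't sit directly in WHERE

Fix: Use a subquery for AVG and a HAVING MIN(...) filter so the condition holds for every row in the group

Corrected query:
SELECT account FROM transactions GROUP BY account HAVING MIN(amount) > (SELECT AVG(amount) FROM transactions)

Result:
(no rows)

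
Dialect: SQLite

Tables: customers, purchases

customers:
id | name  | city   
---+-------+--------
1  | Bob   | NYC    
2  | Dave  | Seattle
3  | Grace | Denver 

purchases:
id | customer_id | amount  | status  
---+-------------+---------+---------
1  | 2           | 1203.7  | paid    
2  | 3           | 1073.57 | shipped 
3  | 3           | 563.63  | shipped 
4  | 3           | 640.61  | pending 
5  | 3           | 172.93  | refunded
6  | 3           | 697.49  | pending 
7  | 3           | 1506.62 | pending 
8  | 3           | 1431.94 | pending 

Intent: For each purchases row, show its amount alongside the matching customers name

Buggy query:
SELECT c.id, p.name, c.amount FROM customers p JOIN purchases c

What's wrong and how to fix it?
Bug: JOIN with no ON clause produces a cartesian product; every purchases row pairs with every customers row

Fix: Specify the join condition linking the foreign key to the parent id

Corrected query:
SELECT c.id, p.name, c.amount FROM customers p JOIN purchases c ON c.customer_id = p.id

Result:
id | name  | amount 
---+-------+--------
1  | Dave  | 1203.7 
2  | Grace | 1073.57
3  | Grace | 563.63 
4  | Grace | 640.61 
5  | Grace | 172.93 
6  | Grace | 697.49 
7  | Grace | 1506.62
8  | Grace | 1431.94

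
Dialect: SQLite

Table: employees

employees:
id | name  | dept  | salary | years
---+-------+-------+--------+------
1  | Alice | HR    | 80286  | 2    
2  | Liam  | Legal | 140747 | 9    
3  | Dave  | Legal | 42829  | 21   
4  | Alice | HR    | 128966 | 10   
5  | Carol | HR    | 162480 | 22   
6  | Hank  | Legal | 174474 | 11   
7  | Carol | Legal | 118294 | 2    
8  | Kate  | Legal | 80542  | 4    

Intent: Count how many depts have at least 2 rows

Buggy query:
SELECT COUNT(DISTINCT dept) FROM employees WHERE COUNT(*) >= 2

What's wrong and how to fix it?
Bug: COUNT(*) cannot appear in WHERE; the per-group count doesn't exist yet

Fix: Group first with HAVING COUNT(*) >= 2, then COUNT the resulting groups

Corrected query:
SELECT COUNT(*) FROM (SELECT dept FROM employees GROUP BY dept HAVING COUNT(*) >= 2)

Result:
COUNT(*)
--------
2       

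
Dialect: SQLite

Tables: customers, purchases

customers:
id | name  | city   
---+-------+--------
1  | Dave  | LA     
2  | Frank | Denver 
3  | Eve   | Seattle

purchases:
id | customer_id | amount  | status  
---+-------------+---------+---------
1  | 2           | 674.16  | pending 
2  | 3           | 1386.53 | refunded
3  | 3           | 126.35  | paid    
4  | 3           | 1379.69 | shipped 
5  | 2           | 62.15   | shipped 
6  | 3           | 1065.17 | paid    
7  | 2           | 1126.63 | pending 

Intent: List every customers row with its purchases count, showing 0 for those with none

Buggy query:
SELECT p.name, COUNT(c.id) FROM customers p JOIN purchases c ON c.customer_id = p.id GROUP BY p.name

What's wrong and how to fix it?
Bug: INNER JOIN drops customers rows that have no matching purchases rows

Fix: Use LEFT JOIN so parents without children still appear (COUNT(c.id) gives 0)

Corrected query:
SELECT p.name, COUNT(c.id) FROM customers p LEFT JOIN purchases c ON c.customer_id = p.id GROUP BY p.name

Result:
name  | COUNT(c.id)
------+------------
Dave  | 0          
Eve   | 4          
Frank | 3          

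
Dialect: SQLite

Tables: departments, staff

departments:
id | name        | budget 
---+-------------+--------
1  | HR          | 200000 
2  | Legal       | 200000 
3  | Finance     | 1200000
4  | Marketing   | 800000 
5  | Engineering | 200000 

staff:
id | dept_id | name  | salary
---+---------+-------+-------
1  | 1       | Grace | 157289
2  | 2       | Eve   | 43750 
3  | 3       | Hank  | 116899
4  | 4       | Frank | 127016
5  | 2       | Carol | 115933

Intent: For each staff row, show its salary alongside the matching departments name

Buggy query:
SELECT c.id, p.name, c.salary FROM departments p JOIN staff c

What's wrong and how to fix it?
Bug: Missing join condition: each staff row is matched to all departments rows instead of just its own

Fix: Specify the join condition linking the foreign key to the parent id

Corrected query:
SELECT c.id, p.name, c.salary FROM departments p JOIN staff c ON c.dept_id = p.id

Result:
id | name      | salary
---+-----------+-------
1  | HR        | 157289
2  | Legal     | 43750 
3  | Finance   | 116899
4  | Marketing | 127016
5  | Legal     | 115933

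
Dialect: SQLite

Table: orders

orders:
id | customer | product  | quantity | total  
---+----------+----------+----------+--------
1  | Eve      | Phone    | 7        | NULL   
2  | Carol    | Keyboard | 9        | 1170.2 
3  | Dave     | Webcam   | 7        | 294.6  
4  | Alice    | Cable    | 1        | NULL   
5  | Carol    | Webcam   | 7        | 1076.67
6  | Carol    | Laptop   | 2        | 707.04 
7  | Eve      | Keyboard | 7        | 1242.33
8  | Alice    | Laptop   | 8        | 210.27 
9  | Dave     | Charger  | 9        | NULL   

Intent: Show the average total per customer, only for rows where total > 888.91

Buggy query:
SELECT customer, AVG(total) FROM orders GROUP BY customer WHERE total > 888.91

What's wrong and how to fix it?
Bug: WHERE cannot follow GROUP BY

Fix: Move the WHERE clause before GROUP BY

Corrected query:
SELECT customer, AVG(total) FROM orders WHERE total > 888.91 GROUP BY customer

Result:
customer | AVG(total)
---------+-----------
Carol    | 1123.435  
Eve      | 1242.33   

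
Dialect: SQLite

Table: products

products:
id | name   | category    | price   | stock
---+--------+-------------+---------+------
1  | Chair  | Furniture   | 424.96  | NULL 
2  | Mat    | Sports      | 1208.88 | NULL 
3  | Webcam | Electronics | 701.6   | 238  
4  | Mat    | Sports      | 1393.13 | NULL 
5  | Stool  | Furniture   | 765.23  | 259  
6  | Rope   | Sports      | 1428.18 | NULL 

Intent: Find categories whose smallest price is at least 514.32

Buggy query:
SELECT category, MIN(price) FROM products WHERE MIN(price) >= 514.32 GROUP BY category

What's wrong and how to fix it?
Bug: MIN() in WHERE is a misuse of aggregate

Fix: Use HAVING for the per-group MIN condition

Corrected query:
SELECT category, MIN(price) FROM products GROUP BY category HAVING MIN(price) >= 514.32

Result:
category    | MIN(price)
------------+-----------
Electronics | 701.6     
Sports      | 1208.88   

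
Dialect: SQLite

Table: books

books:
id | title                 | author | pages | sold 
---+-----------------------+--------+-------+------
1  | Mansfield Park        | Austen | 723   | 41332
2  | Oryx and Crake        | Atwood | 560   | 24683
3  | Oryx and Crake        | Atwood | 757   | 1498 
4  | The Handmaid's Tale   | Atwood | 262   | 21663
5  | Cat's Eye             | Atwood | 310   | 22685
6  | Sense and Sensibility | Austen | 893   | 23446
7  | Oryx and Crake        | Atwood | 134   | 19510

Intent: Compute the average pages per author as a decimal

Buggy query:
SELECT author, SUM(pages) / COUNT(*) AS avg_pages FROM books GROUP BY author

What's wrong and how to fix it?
Bug: SUM(pages) and COUNT(*) are both integers; the division truncates the fractional part

Fix: Cast one side to REAL so the division keeps the fractional part

Corrected query:
SELECT author, SUM(pages) * 1.0 / COUNT(*) AS avg_pages FROM books GROUP BY author

Result:
author | avg_pages
-------+----------
Atwood | 404.6    
Austen | 808      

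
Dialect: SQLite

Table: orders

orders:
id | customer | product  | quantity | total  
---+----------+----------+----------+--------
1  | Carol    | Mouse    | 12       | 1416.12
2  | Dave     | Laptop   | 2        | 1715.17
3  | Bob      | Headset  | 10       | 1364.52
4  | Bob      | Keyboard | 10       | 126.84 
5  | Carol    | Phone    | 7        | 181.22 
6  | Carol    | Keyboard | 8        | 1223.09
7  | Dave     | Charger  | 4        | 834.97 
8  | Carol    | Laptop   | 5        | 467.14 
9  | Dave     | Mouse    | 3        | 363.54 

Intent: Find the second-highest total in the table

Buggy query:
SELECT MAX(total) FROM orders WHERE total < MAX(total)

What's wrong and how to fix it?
Bug: The inner MAX is an aggregate inside WHERE, which is not allowed

Fix: Put the inner MAX in a scalar subquery

Corrected query:
SELECT MAX(total) FROM orders WHERE total < (SELECT MAX(total) FROM orders)

Result:
MAX(total)
----------
1416.12   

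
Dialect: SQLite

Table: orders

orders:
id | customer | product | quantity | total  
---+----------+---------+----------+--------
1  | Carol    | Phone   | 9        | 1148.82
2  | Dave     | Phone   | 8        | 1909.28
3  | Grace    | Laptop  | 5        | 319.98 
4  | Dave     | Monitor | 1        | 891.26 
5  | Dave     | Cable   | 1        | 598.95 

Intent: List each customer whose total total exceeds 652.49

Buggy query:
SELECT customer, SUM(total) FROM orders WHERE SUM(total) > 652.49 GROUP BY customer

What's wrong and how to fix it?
Bug: Aggregate functions cannot appear in a WHERE clause

Fix: Move the aggregate condition to a HAVING clause

Corrected query:
SELECT customer, SUM(total) FROM orders GROUP BY customer HAVING SUM(total) > 652.49

Result:
customer | SUM(total)
---------+-----------
Carol    | 1148.82   
Dave     | 3399.49   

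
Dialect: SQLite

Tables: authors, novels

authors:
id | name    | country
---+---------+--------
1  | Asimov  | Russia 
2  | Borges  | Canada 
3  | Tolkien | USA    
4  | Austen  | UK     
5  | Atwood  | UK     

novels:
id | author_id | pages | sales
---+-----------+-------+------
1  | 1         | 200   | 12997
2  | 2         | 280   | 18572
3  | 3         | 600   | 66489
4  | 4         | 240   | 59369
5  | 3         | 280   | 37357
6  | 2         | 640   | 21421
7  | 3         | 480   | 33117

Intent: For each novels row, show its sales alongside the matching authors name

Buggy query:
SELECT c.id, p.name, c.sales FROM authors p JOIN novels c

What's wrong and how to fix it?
Bug: Missing join condition: each novels row is matched to all authors rows instead of just its own

Fix: Add ON c.author_id = p.id to the JOIN

Corrected query:
SELECT c.id, p.name, c.sales FROM authors p JOIN novels c ON c.author_id = p.id

Result:
id | name    | sales
---+---------+------
1  | Asimov  | 12997
2  | Borges  | 18572
3  | Tolkien | 66489
4  | Austen  | 59369
5  | Tolkien | 37357
6  | Borges  | 21421
7  | Tolkien | 33117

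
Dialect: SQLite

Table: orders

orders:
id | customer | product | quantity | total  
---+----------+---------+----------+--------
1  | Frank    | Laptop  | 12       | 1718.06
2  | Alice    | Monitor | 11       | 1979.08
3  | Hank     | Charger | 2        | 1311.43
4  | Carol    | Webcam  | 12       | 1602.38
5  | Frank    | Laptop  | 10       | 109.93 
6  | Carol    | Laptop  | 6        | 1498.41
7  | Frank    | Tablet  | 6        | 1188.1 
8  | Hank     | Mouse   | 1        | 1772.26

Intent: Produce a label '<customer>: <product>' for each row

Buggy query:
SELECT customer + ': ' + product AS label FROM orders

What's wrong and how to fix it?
Bug: '+' is numeric addition; on text columns SQLite converts them to 0 instead of concatenating

Fix: Use the || operator for string concatenation

Corrected query:
SELECT customer || ': ' || product AS label FROM orders

Result:
label         
--------------
Frank: Laptop 
Alice: Monitor
Hank: Charger 
Carol: Webcam 
Frank: Laptop 
Carol: Laptop 
Frank: Tablet 
Hank: Mouse   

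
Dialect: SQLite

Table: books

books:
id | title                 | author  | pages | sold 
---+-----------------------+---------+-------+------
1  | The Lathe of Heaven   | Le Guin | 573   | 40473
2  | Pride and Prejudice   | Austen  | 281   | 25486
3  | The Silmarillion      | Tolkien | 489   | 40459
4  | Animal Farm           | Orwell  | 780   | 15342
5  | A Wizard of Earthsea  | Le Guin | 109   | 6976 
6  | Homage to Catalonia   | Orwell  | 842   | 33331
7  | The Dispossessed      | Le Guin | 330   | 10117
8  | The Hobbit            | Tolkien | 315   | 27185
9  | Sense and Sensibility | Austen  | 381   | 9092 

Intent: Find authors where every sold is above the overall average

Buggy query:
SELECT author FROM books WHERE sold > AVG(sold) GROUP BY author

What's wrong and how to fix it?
Bug: WHERE evaluates per row before aggregation, so AVG() is unavailable

Fix: Compute the overall average in a scalar subquery and compare each group's MIN against it in HAVING

Corrected query:
SELECT author FROM books GROUP BY author HAVING MIN(sold) > (SELECT AVG(sold) FROM books)

Result:
author 
-------
Tolkien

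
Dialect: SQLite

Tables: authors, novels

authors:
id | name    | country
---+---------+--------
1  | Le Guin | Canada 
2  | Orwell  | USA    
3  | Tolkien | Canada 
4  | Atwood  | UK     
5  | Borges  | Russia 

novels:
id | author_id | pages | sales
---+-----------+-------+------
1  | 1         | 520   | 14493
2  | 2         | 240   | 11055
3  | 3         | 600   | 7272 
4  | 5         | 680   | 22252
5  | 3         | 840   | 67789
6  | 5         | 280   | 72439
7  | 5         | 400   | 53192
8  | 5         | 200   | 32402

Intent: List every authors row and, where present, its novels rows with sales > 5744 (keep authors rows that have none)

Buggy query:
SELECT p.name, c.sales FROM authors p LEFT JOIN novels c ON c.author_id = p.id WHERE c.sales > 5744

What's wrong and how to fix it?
Bug: Filtering c.sales in WHERE discards the NULL rows produced by LEFT JOIN, turning it into an inner join

Fix: Put 'c.sales > 5744' in the JOIN's ON clause instead of WHERE

Corrected query:
SELECT p.name, c.sales FROM authors p LEFT JOIN novels c ON c.author_id = p.id AND c.sales > 5744

Result:
name    | sales
--------+------
Le Guin | 14493
Orwell  | 11055
Tolkien | 7272 
Tolkien | 67789
Atwood  | NULL 
Borges  | 22252
Borges  | 32402
Borges  | 53192
Borges  | 72439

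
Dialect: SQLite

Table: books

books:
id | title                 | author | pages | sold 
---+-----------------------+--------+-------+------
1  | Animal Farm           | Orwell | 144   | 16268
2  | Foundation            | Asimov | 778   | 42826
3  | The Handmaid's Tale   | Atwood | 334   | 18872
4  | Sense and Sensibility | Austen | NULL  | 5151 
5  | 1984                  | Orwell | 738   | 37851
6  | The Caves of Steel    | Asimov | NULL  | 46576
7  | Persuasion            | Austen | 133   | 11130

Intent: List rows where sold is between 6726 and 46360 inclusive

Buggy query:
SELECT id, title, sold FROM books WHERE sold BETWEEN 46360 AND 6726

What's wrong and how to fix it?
Bug: The bounds are reversed; BETWEEN a AND b requires a <= b to match anything

Fix: Swap the bounds so the smaller value comes first

Corrected query:
SELECT id, title, sold FROM books WHERE sold BETWEEN 6726 AND 46360

Result:
id | title               | sold 
---+---------------------+------
1  | Animal Farm         | 16268
2  | Foundation          | 42826
3  | The Handmaid's Tale | 18872
5  | 1984                | 37851
7  | Persuasion          | 11130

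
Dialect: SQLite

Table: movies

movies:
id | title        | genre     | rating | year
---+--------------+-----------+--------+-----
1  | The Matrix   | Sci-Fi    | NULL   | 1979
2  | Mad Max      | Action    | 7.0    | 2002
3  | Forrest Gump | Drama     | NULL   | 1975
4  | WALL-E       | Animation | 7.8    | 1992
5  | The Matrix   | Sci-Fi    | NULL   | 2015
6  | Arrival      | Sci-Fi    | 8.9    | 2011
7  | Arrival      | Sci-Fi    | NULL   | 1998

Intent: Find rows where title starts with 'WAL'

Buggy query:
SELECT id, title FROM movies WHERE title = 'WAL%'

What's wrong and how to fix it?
Bug: Wildcards only work with LIKE; '=' treats '%' as a literal character

Fix: Replace '=' with LIKE so 'WAL%' is treated as a pattern

Corrected query:
SELECT id, title FROM movies WHERE title LIKE 'WAL%'

Result:
id | title 
---+-------
4  | WALL-E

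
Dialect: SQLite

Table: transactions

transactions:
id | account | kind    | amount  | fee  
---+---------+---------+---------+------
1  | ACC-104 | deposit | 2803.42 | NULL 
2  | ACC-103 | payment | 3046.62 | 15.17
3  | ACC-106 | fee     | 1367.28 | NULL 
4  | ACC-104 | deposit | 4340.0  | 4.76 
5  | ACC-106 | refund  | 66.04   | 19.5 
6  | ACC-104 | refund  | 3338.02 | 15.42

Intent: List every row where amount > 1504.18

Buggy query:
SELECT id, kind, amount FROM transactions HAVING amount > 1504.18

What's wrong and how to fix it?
Bug: This is a non-aggregate query (no GROUP BY, no aggregates), so in SQLite the HAVING clause is invalid here; a row-level condition belongs in WHERE

Fix: Use WHERE for row-level filtering

Corrected query:
SELECT id, kind, amount FROM transactions WHERE amount > 1504.18

Result:
id | kind    | amount 
---+---------+--------
1  | deposit | 2803.42
2  | payment | 3046.62
4  | deposit | 4340   
6  | refund  | 3338.02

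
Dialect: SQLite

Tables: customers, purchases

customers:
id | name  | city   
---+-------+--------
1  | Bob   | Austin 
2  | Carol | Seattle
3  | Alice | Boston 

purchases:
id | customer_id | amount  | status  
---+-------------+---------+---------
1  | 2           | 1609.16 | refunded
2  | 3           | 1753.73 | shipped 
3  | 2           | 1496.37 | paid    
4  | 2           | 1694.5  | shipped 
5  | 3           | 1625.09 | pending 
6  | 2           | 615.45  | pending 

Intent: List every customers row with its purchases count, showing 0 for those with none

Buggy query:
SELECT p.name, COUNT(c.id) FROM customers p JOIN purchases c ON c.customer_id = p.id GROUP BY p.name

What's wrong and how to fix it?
Bug: An inner join excludes parents with zero children

Fix: Use LEFT JOIN so parents without children still appear (COUNT(c.id) gives 0)

Corrected query:
SELECT p.name, COUNT(c.id) FROM customers p LEFT JOIN purchases c ON c.customer_id = p.id GROUP BY p.name

Result:
name  | COUNT(c.id)
------+------------
Alice | 2          
Bob   | 0          
Carol | 4          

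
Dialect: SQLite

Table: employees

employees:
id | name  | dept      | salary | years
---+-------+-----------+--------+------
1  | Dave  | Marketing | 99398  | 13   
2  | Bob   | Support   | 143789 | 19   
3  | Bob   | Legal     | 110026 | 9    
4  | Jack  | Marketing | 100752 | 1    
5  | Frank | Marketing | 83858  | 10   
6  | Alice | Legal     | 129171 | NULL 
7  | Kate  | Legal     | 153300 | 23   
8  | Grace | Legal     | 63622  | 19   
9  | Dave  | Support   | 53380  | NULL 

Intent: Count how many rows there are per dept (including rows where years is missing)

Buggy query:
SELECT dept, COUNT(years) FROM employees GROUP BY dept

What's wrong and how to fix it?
Bug: COUNT(column) counts non-NULL values only; rows with NULL years aren't counted

Fix: Use COUNT(*) to count all rows regardless of NULL

Corrected query:
SELECT dept, COUNT(*) FROM employees GROUP BY dept

Result:
dept      | COUNT(*)
----------+---------
Legal     | 4       
Marketing | 3       
Support   | 2       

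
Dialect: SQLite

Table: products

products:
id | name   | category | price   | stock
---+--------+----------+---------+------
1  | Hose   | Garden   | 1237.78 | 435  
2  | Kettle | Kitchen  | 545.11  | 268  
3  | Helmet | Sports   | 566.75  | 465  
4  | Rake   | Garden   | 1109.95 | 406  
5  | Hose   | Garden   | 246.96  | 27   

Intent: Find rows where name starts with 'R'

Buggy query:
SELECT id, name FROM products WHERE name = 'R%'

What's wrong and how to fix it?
Bug: '=' compares the literal string including the % character; pattern matching needs LIKE

Fix: Use LIKE for wildcard pattern matching

Corrected query:
SELECT id, name FROM products WHERE name LIKE 'R%'

Result:
id | name
---+-----
4  | Rake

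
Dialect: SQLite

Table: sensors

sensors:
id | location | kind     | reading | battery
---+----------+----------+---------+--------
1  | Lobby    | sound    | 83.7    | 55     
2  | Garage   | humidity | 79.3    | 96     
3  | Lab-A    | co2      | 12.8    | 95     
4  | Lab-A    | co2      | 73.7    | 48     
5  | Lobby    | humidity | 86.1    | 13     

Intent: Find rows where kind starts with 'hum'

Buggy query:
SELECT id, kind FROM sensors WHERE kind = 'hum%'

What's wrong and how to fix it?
Bug: '=' compares the literal string including the % character; pattern matching needs LIKE

Fix: Use LIKE for wildcard pattern matching

Corrected query:
SELECT id, kind FROM sensors WHERE kind LIKE 'hum%'

Result:
id | kind    
---+---------
2  | humidity
5  | humidity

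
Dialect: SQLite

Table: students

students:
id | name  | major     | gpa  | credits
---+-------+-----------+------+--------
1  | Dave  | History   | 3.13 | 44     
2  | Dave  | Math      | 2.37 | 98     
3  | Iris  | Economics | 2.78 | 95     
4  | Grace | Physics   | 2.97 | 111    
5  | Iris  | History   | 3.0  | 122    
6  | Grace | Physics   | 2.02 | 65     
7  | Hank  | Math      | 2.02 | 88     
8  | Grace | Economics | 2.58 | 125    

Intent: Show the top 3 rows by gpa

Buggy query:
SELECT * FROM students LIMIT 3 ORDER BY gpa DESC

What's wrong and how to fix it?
Bug: ORDER BY cannot follow LIMIT; LIMIT is the final clause

Fix: Swap the clauses: ORDER BY first, then LIMIT

Corrected query:
SELECT * FROM students ORDER BY gpa DESC LIMIT 3

Result:
id | name  | major   | gpa  | credits
---+-------+---------+------+--------
1  | Dave  | History | 3.13 | 44     
5  | Iris  | History | 3    | 122    
4  | Grace | Physics | 2.97 | 111    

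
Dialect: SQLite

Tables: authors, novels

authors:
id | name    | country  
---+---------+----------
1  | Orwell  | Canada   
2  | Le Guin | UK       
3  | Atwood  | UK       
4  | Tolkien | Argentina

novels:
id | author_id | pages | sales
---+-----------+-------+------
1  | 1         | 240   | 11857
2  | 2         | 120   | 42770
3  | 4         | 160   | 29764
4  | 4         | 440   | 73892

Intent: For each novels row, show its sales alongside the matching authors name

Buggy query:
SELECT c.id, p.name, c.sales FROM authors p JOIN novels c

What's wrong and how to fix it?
Bug: JOIN with no ON clause produces a cartesian product; every novels row pairs with every authors row

Fix: Specify the join condition linking the foreign key to the parent id

Corrected query:
SELECT c.id, p.name, c.sales FROM authors p JOIN novels c ON c.author_id = p.id

Result:
id | name    | sales
---+---------+------
1  | Orwell  | 11857
2  | Le Guin | 42770
3  | Tolkien | 29764
4  | Tolkien | 73892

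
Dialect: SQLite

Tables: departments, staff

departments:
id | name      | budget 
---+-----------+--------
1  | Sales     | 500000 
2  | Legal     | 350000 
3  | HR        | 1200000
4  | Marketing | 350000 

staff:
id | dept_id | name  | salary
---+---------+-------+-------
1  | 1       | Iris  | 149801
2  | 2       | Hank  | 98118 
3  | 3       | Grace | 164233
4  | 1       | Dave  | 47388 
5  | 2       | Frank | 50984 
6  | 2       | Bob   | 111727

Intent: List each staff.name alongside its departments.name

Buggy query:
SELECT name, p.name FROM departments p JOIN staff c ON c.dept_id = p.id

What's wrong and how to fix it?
Bug: 'name' exists in both joined tables, so the database can't tell which one is meant

Fix: Qualify the column with its table alias (c.name)

Corrected query:
SELECT c.name, p.name FROM departments p JOIN staff c ON c.dept_id = p.id

Result:
name  | name 
------+------
Iris  | Sales
Hank  | Legal
Grace | HR   
Dave  | Sales
Frank | Legal
Bob   | Legal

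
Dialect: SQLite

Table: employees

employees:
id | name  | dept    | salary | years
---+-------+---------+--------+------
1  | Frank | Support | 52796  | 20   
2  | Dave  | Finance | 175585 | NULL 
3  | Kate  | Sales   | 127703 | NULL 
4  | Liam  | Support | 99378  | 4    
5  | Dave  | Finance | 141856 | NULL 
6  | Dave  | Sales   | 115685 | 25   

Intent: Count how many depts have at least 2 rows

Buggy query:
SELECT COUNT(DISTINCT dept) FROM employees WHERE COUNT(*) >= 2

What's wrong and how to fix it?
Bug: WHERE filters individual rows, not groups, so a group-level COUNT is invalid there

Fix: Group first with HAVING COUNT(*) >= 2, then COUNT the resulting groups

Corrected query:
SELECT COUNT(*) FROM (SELECT dept FROM employees GROUP BY dept HAVING COUNT(*) >= 2)

Result:
COUNT(*)
--------
3       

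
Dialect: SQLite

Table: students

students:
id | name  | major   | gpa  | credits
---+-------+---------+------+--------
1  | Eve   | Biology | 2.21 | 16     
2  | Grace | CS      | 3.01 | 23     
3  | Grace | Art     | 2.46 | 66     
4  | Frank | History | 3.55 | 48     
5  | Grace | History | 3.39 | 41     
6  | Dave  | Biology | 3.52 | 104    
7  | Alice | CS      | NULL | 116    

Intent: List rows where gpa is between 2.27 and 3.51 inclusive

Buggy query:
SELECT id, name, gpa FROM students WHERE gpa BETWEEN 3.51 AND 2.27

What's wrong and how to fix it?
Bug: BETWEEN expects the lower bound first; with 3.51 AND 2.27 the range is empty

Fix: Write BETWEEN 2.27 AND 3.51

Corrected query:
SELECT id, name, gpa FROM students WHERE gpa BETWEEN 2.27 AND 3.51

Result:
id | name  | gpa 
---+-------+-----
2  | Grace | 3.01
3  | Grace | 2.46
5  | Grace | 3.39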